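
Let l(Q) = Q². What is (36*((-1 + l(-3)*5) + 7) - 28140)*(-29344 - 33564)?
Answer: 1654732032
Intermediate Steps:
(36*((-1 + l(-3)*5) + 7) - 28140)*(-29344 - 33564) = (36*((-1 + (-3)²*5) + 7) - 28140)*(-29344 - 33564) = (36*((-1 + 9*5) + 7) - 28140)*(-62908) = (36*((-1 + 45) + 7) - 28140)*(-62908) = (36*(44 + 7) - 28140)*(-62908) = (36*51 - 28140)*(-62908) = (1836 - 28140)*(-62908) = -26304*(-62908) = 1654732032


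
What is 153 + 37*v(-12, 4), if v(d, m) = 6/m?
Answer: 417/2 ≈ 208.50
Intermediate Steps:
153 + 37*v(-12, 4) = 153 + 37*(6/4) = 153 + 37*(6*(1/4)) = 153 + 37*(3/2) = 153 + 111/2 = 417/2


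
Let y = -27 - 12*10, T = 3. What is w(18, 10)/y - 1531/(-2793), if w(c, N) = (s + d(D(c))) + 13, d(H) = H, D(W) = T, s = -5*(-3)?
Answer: 314/931 ≈ 0.33727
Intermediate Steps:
y = -147 (y = -27 - 120 = -147)
s = 15
D(W) = 3
w(c, N) = 31 (w(c, N) = (15 + 3) + 13 = 18 + 13 = 31)
w(18, 10)/y - 1531/(-2793) = 31/(-147) - 1531/(-2793) = 31*(-1/147) - 1531*(-1/2793) = -31/147 + 1531/2793 = 314/931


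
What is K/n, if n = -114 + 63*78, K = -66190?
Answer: -6619/480 ≈ -13.790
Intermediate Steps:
n = 4800 (n = -114 + 4914 = 4800)
K/n = -66190/4800 = -66190*1/4800 = -6619/480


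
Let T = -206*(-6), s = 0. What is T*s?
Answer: 0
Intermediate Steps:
T = 1236
T*s = 1236*0 = 0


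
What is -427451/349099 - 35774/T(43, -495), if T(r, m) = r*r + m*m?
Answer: -59007602900/43091733263 ≈ -1.3693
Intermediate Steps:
T(r, m) = m**2 + r**2 (T(r, m) = r**2 + m**2 = m**2 + r**2)
-427451/349099 - 35774/T(43, -495) = -427451/349099 - 35774/((-495)**2 + 43**2) = -427451*1/349099 - 35774/(245025 + 1849) = -427451/349099 - 35774/246874 = -427451/349099 - 35774*1/246874 = -427451/349099 - 17887/123437 = -59007602900/43091733263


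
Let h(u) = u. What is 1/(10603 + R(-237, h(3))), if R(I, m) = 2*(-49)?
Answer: 1/10505 ≈ 9.5193e-5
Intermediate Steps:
R(I, m) = -98
1/(10603 + R(-237, h(3))) = 1/(10603 - 98) = 1/10505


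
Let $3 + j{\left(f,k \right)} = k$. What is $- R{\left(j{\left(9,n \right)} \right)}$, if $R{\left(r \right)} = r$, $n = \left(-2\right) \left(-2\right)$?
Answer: $-1$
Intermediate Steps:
$n = 4$
$j{\left(f,k \right)} = -3 + k$
$- R{\left(j{\left(9,n \right)} \right)} = - (-3 + 4) = \left(-1\right) 1 = -1$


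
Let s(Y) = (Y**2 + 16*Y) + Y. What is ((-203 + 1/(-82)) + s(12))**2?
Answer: 141348321/6724 ≈ 21021.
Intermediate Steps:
s(Y) = Y**2 + 17*Y
((-203 + 1/(-82)) + s(12))**2 = ((-203 + 1/(-82)) + 12*(17 + 12))**2 = ((-203 - 1/82) + 12*29)**2 = (-16647/82 + 348)**2 = (11889/82)**2 = 141348321/6724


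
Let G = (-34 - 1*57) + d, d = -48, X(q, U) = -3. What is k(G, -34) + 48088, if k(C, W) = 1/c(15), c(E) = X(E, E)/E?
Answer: 48083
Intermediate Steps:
c(E) = -3/E
G = -139 (G = (-34 - 1*57) - 48 = (-34 - 57) - 48 = -91 - 48 = -139)
k(C, W) = -5 (k(C, W) = 1/(-3/15) = 1/(-3*1/15) = 1/(-1/5) = -5)
k(G, -34) + 48088 = -5 + 48088 = 48083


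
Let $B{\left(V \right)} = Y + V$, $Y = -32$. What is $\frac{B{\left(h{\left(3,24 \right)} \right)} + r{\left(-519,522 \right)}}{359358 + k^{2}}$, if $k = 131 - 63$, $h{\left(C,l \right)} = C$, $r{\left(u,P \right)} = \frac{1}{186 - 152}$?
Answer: $- \frac{985}{12375388} \approx -7.9594 \cdot 10^{-5}$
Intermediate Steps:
$r{\left(u,P \right)} = \frac{1}{34}$
$k = 68$ ($k = 131 - 63 = 68$)
$B{\left(V \right)} = -32 + V$
$\frac{B{\left(h{\left(3,24 \right)} \right)} + r{\left(-519,522 \right)}}{359358 + k^{2}} = \frac{\left(-32 + 3\right) + \frac{1}{34}}{359358 + 68^{2}} = \frac{-29 + \frac{1}{34}}{359358 + 4624} = - \frac{985}{34 \cdot 363982} = \left(- \frac{985}{34}\right) \frac{1}{363982} = - \frac{985}{12375388}$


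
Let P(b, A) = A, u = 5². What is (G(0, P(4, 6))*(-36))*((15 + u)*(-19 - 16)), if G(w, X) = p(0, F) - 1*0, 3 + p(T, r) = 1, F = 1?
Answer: -100800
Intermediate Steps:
p(T, r) = -2 (p(T, r) = -3 + 1 = -2)
u = 25
G(w, X) = -2 (G(w, X) = -2 - 1*0 = -2 + 0 = -2)
(G(0, P(4, 6))*(-36))*((15 + u)*(-19 - 16)) = (-2*(-36))*((15 + 25)*(-19 - 16)) = 72*(40*(-35)) = 72*(-1400) = -100800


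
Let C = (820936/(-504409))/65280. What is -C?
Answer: 102617/4115977440 ≈ 2.4931e-5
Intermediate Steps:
C = -102617/4115977440 (C = (820936*(-1/504409))*(1/65280) = -820936/504409*1/65280 = -102617/4115977440 ≈ -2.4931e-5)
-C = -1*(-102617/4115977440) = 102617/4115977440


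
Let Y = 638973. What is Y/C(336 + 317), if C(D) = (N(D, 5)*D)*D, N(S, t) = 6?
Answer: 212991/852818 ≈ 0.24975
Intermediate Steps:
C(D) = 6*D² (C(D) = (6*D)*D = 6*D²)
Y/C(336 + 317) = 638973/((6*(336 + 317)²)) = 638973/((6*653²)) = 638973/((6*426409)) = 638973/2558454 = 638973*(1/2558454) = 212991/852818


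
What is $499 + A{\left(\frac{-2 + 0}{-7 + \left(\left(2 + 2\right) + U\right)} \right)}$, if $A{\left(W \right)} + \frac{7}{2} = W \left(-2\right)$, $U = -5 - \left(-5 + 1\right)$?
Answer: $\frac{989}{2} \approx 494.5$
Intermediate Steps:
$U = -1$ ($U = -5 - -4 = -5 + 4 = -1$)
$A{\left(W \right)} = - \frac{7}{2} - 2 W$ ($A{\left(W \right)} = - \frac{7}{2} + W \left(-2\right) = - \frac{7}{2} - 2 W$)
$499 + A{\left(\frac{-2 + 0}{-7 + \left(\left(2 + 2\right) + U\right)} \right)} = 499 - \left(\frac{7}{2} + 2 \frac{-2 + 0}{-7 + \left(\left(2 + 2\right) - 1\right)}\right) = 499 - \left(\frac{7}{2} + 2 \left(- \frac{2}{-7 + \left(4 - 1\right)}\right)\right) = 499 - \left(\frac{7}{2} + 2 \left(- \frac{2}{-7 + 3}\right)\right) = 499 - \left(\frac{7}{2} + 2 \left(- \frac{2}{-4}\right)\right) = 499 - \left(\frac{7}{2} + 2 \left(\left(-2\right) \left(- \frac{1}{4}\right)\right)\right) = 499 - \frac{9}{2} = \frac{989}{2}$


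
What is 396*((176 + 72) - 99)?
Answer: 59004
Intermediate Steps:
396*((176 + 72) - 99) = 396*(248 - 99) = 396*149 = 59004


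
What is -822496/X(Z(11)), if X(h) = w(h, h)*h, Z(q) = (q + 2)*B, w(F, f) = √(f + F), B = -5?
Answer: -411248*I*√130/4225 ≈ -1109.8*I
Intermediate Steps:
w(F, f) = √(F + f)
Z(q) = -10 - 5*q (Z(q) = (q + 2)*(-5) = (2 + q)*(-5) = -10 - 5*q)
X(h) = √2*h^(3/2) (X(h) = √(h + h)*h = √(2*h)*h = (√2*√h)*h = √2*h^(3/2))
-822496/X(Z(11)) = -822496*√2/(2*(-10 - 5*11)^(3/2)) = -822496*√2/(2*(-10 - 55)^(3/2)) = -822496*I*√130/8450 = -411248*I*√130/4225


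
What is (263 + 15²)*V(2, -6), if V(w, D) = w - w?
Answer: 0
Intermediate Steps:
V(w, D) = 0
(263 + 15²)*V(2, -6) = (263 + 15²)*0 = (263 + 225)*0 = 488*0 = 0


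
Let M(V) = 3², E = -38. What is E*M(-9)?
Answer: -342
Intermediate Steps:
M(V) = 9
E*M(-9) = -38*9 = -342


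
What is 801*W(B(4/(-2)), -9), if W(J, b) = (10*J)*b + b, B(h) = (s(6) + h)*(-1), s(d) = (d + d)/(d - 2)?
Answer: 64881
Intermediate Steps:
s(d) = 2*d/(-2 + d) (s(d) = (2*d)/(-2 + d) = 2*d/(-2 + d))
B(h) = -3 - h (B(h) = (2*6/(-2 + 6) + h)*(-1) = (2*6/4 + h)*(-1) = (2*6*(¼) + h)*(-1) = (3 + h)*(-1) = -3 - h)
W(J, b) = b + 10*J*b (W(J, b) = 10*J*b + b = b + 10*J*b)
801*W(B(4/(-2)), -9) = 801*(-9*(1 + 10*(-3 - 4/(-2)))) = 801*(-9*(1 + 10*(-3 - 4*(-1)/2))) = 801*(-9*(1 + 10*(-3 - 1*(-2)))) = 801*(-9*(1 + 10*(-3 + 2))) = 801*(-9*(1 + 10*(-1))) = 801*(-9*(1 - 10)) = 801*(-9*(-9)) = 801*81 = 64881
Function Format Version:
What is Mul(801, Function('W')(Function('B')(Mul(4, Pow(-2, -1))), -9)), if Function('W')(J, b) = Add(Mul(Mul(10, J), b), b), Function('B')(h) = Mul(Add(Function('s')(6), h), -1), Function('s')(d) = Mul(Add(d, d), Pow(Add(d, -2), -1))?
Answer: 64881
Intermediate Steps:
Function('s')(d) = Mul(2, d, Pow(Add(-2, d), -1)) (Function('s')(d) = Mul(Mul(2, d), Pow(Add(-2, d), -1)) = Mul(2, d, Pow(Add(-2, d), -1)))
Function('B')(h) = Add(-3, Mul(-1, h)) (Function('B')(h) = Mul(Add(Mul(2, 6, Pow(Add(-2, 6), -1)), h), -1) = Mul(Add(Mul(2, 6, Pow(4, -1)), h), -1) = Mul(Add(Mul(2, 6, Rational(1, 4)), h), -1) = Mul(Add(3, h), -1) = Add(-3, Mul(-1, h)))
Function('W')(J, b) = Add(b, Mul(10, J, b)) (Function('W')(J, b) = Add(Mul(10, J, b), b) = Add(b, Mul(10, J, b)))
Mul(801, Function('W')(Function('B')(Mul(4, Pow(-2, -1))), -9)) = Mul(801, Mul(-9, Add(1, Mul(10, Add(-3, Mul(-1, Mul(4, Pow(-2, -1)))))))) = Mul(801, Mul(-9, Add(1, Mul(10, Add(-3, Mul(-1, Mul(4, Rational(-1, 2)))))))) = Mul(801, Mul(-9, Add(1, Mul(10, Add(-3, Mul(-1, -2)))))) = Mul(801, Mul(-9, Add(1, Mul(10, Add(-3, 2))))) = Mul(801, Mul(-9, Add(1, Mul(10, -1)))) = Mul(801, Mul(-9, Add(1, -10))) = Mul(801, Mul(-9, -9)) = Mul(801, 81) = 64881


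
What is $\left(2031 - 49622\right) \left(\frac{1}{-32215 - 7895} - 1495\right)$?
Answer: $\frac{2853768187541}{40110} \approx 7.1149 \cdot 10^{7}$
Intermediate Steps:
$\left(2031 - 49622\right) \left(\frac{1}{-32215 - 7895} - 1495\right) = - 47591 \left(\frac{1}{-40110} - 1495\right) = - 47591 \left(- \frac{1}{40110} - 1495\right) = \left(-47591\right) \left(- \frac{59964451}{40110}\right) = \frac{2853768187541}{40110}$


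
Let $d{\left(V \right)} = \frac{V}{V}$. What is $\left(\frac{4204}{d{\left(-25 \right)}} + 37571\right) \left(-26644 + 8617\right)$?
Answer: $-753077925$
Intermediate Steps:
$d{\left(V \right)} = 1$
$\left(\frac{4204}{d{\left(-25 \right)}} + 37571\right) \left(-26644 + 8617\right) = \left(\frac{4204}{1} + 37571\right) \left(-26644 + 8617\right) = \left(4204 \cdot 1 + 37571\right) \left(-18027\right) = \left(4204 + 37571\right) \left(-18027\right) = 41775 \left(-18027\right) = -753077925$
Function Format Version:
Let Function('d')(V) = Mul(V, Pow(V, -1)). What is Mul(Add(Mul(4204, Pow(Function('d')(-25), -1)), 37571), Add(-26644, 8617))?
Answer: -753077925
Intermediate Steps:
Function('d')(V) = 1
Mul(Add(Mul(4204, Pow(Function('d')(-25), -1)), 37571), Add(-26644, 8617)) = Mul(Add(Mul(4204, Pow(1, -1)), 37571), Add(-26644, 8617)) = Mul(Add(Mul(4204, 1), 37571), -18027) = Mul(Add(4204, 37571), -18027) = Mul(41775, -18027) = -753077925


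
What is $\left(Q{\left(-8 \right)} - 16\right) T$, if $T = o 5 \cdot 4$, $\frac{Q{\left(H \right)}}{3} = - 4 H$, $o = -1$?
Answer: $-1600$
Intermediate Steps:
$Q{\left(H \right)} = - 12 H$ ($Q{\left(H \right)} = 3 \left(- 4 H\right) = - 12 H$)
$T = -20$ ($T = \left(-1\right) 5 \cdot 4 = \left(-5\right) 4 = -20$)
$\left(Q{\left(-8 \right)} - 16\right) T = \left(\left(-12\right) \left(-8\right) - 16\right) \left(-20\right) = \left(96 - 16\right) \left(-20\right) = 80 \left(-20\right) = -1600$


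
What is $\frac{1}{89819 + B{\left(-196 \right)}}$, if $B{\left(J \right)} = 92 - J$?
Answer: $\frac{1}{90107} \approx 1.1098 \cdot 10^{-5}$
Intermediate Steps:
$\frac{1}{89819 + B{\left(-196 \right)}} = \frac{1}{89819 + \left(92 - -196\right)} = \frac{1}{89819 + \left(92 + 196\right)} = \frac{1}{89819 + 288} = \frac{1}{90107}$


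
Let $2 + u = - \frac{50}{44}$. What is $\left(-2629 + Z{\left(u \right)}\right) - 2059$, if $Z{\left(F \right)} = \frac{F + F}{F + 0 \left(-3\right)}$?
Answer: $-4686$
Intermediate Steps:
$u = - \frac{69}{22}$ ($u = -2 - \frac{50}{44} = -2 - \frac{25}{22} = - \frac{69}{22} \approx -3.1364$)
$Z{\left(F \right)} = 2$ ($Z{\left(F \right)} = \frac{2 F}{F + 0} = \frac{2 F}{F} = 2$)
$\left(-2629 + Z{\left(u \right)}\right) - 2059 = \left(-2629 + 2\right) - 2059 = -2627 - 2059 = -4686$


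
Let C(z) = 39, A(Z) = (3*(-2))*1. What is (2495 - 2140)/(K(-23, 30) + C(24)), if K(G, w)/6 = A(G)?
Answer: 355/3 ≈ 118.33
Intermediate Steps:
A(Z) = -6 (A(Z) = -6*1 = -6)
K(G, w) = -36 (K(G, w) = 6*(-6) = -36)
(2495 - 2140)/(K(-23, 30) + C(24)) = (2495 - 2140)/(-36 + 39) = 355/3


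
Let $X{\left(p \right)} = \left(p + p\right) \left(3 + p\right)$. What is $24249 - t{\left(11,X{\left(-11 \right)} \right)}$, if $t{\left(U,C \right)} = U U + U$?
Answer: $24117$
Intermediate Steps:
$X{\left(p \right)} = 2 p \left(3 + p\right)$
$t{\left(U,C \right)} = U + U^{2}$ ($t{\left(U,C \right)} = U^{2} + U = U + U^{2}$)
$24249 - t{\left(11,X{\left(-11 \right)} \right)} = 24249 - 11 \left(1 + 11\right) = 24249 - 11 \cdot 12 = 24249 - 132 = 24117$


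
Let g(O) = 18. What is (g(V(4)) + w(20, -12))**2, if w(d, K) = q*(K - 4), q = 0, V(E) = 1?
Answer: 324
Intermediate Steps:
w(d, K) = 0 (w(d, K) = 0*(K - 4) = 0*(-4 + K) = 0)
(g(V(4)) + w(20, -12))**2 = (18 + 0)**2 = 18**2 = 324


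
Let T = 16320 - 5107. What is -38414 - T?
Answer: -49627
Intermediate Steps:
T = 11213
-38414 - T = -38414 - 1*11213 = -38414 - 11213 = -49627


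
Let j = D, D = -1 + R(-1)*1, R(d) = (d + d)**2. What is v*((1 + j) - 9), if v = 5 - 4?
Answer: -5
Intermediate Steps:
R(d) = 4*d**2 (R(d) = (2*d)**2 = 4*d**2)
v = 1
D = 3 (D = -1 + (4*(-1)**2)*1 = -1 + (4*1)*1 = -1 + 4*1 = -1 + 4 = 3)
j = 3
v*((1 + j) - 9) = 1*((1 + 3) - 9) = 1*(4 - 9) = 1*(-5) = -5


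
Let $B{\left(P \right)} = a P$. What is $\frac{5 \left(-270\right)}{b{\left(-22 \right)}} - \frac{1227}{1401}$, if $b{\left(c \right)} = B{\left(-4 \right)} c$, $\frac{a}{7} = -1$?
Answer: $\frac{189253}{143836} \approx 1.3158$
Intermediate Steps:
$a = -7$ ($a = 7 \left(-1\right) = -7$)
$B{\left(P \right)} = - 7 P$
$b{\left(c \right)} = 28 c$ ($b{\left(c \right)} = \left(-7\right) \left(-4\right) c = 28 c$)
$\frac{5 \left(-270\right)}{b{\left(-22 \right)}} - \frac{1227}{1401} = \frac{5 \left(-270\right)}{28 \left(-22\right)} - \frac{1227}{1401} = - \frac{1350}{-616} - \frac{409}{467} = \left(-1350\right) \left(- \frac{1}{616}\right) - \frac{409}{467} = \frac{675}{308} - \frac{409}{467} = \frac{189253}{143836}$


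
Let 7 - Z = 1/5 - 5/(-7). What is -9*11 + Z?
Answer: -3252/35 ≈ -92.914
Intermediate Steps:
Z = 213/35 (Z = 7 - (1/5 - 5/(-7)) = 7 - (⅕ - 5*(-1)/7) = 7 - (⅕ - 1*(-5/7)) = 7 - (⅕ + 5/7) = 7 - 1*32/35 = 7 - 32/35 = 213/35 ≈ 6.0857)
-9*11 + Z = -9*11 + 213/35 = -99 + 213/35 = -3252/35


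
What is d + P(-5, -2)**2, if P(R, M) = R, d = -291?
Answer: -266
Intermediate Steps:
d + P(-5, -2)**2 = -291 + (-5)**2 = -291 + 25 = -266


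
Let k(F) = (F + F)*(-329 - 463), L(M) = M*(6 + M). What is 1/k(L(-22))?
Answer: -1/557568 ≈ -1.7935e-6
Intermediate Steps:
k(F) = -1584*F (k(F) = (2*F)*(-792) = -1584*F)
1/k(L(-22)) = 1/(-(-34848)*(6 - 22)) = 1/(-(-34848)*(-16)) = 1/(-1584*352) = 1/(-557568) = -1/557568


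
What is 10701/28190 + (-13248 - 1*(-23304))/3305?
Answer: 63769089/18633590 ≈ 3.4223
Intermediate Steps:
10701/28190 + (-13248 - 1*(-23304))/3305 = 10701*(1/28190) + (-13248 + 23304)*(1/3305) = 10701/28190 + 10056*(1/3305) = 10701/28190 + 10056/3305 = 63769089/18633590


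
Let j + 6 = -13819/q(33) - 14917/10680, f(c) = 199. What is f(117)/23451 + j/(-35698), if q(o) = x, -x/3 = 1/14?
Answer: -5357965039651/2980267520880 ≈ -1.7978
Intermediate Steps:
x = -3/14 ≈ -0.21429
q(o) = -3/14
j = 229553321/3560 (j = -6 + (-13819/(-3/14) - 14917/10680) = -6 + (-13819*(-14/3) - 14917*1/10680) = -6 + (193466/3 - 14917/10680) = -6 + 229574681/3560 = 229553321/3560 ≈ 64481.)
f(117)/23451 + j/(-35698) = 199/23451 + (229553321/3560)/(-35698) = 199*(1/23451) + (229553321/3560)*(-1/35698) = 199/23451 - 229553321/127084880 = -5357965039651/2980267520880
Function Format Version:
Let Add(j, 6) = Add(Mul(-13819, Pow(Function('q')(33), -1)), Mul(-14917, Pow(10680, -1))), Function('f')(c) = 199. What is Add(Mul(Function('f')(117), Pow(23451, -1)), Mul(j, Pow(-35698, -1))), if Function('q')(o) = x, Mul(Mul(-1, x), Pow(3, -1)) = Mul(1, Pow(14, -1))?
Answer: Rational(-5357965039651, 2980267520880) ≈ -1.7978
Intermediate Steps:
x = Rational(-3, 14) (x = Mul(-3, Mul(1, Pow(14, -1))) = Mul(-3, Mul(1, Rational(1, 14))) = Mul(-3, Rational(1, 14)) = Rational(-3, 14) ≈ -0.21429)
Function('q')(o) = Rational(-3, 14)
j = Rational(229553321, 3560) (j = Add(-6, Add(Mul(-13819, Pow(Rational(-3, 14), -1)), Mul(-14917, Pow(10680, -1)))) = Add(-6, Add(Mul(-13819, Rational(-14, 3)), Mul(-14917, Rational(1, 10680)))) = Add(-6, Add(Rational(193466, 3), Rational(-14917, 10680))) = Add(-6, Rational(229574681, 3560)) = Rational(229553321, 3560) ≈ 64481.)
Add(Mul(Function('f')(117), Pow(23451, -1)), Mul(j, Pow(-35698, -1))) = Add(Mul(199, Pow(23451, -1)), Mul(Rational(229553321, 3560), Pow(-35698, -1))) = Add(Mul(199, Rational(1, 23451)), Mul(Rational(229553321, 3560), Rational(-1, 35698))) = Add(Rational(199, 23451), Rational(-229553321, 127084880)) = Rational(-5357965039651, 2980267520880)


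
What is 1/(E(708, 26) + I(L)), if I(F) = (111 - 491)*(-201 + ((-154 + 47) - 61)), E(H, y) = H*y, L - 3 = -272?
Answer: 1/158628 ≈ 6.3041e-6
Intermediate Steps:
L = -269 (L = 3 - 272 = -269)
I(F) = 140220 (I(F) = -380*(-201 + (-107 - 61)) = -380*(-201 - 168) = -380*(-369) = 140220)
1/(E(708, 26) + I(L)) = 1/(708*26 + 140220) = 1/(18408 + 140220) = 1/158628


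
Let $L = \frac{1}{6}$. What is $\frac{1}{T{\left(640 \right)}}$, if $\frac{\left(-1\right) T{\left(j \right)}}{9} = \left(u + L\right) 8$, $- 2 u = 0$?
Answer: $- \frac{1}{12} \approx -0.083333$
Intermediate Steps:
$u = 0$ ($u = \left(- \frac{1}{2}\right) 0 = 0$)
$L = \frac{1}{6} \approx 0.16667$
$T{\left(j \right)} = -12$ ($T{\left(j \right)} = - 9 \left(0 + \frac{1}{6}\right) 8 = - 9 \cdot \frac{1}{6} \cdot 8 = \left(-9\right) \frac{4}{3} = -12$)
$\frac{1}{T{\left(640 \right)}} = \frac{1}{-12} = - \frac{1}{12}$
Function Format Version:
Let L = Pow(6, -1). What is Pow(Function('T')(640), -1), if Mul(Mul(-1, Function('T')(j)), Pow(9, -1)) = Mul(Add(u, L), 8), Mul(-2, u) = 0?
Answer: Rational(-1, 12) ≈ -0.083333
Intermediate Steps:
u = 0 (u = Mul(Rational(-1, 2), 0) = 0)
L = Rational(1, 6) ≈ 0.16667
Function('T')(j) = -12 (Function('T')(j) = Mul(-9, Mul(Add(0, Rational(1, 6)), 8)) = Mul(-9, Mul(Rational(1, 6), 8)) = Mul(-9, Rational(4, 3)) = -12)
Pow(Function('T')(640), -1) = Pow(-12, -1) = Rational(-1, 12)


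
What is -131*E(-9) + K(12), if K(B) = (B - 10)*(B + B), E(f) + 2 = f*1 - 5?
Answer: 2144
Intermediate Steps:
E(f) = -7 + f (E(f) = -2 + (f*1 - 5) = -2 + (f - 5) = -2 + (-5 + f) = -7 + f)
K(B) = 2*B*(-10 + B) (K(B) = (-10 + B)*(2*B) = 2*B*(-10 + B))
-131*E(-9) + K(12) = -131*(-7 - 9) + 2*12*(-10 + 12) = -131*(-16) + 2*12*2 = 2096 + 48 = 2144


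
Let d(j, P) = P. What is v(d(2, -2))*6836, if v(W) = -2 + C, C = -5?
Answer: -47852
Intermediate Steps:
v(W) = -7 (v(W) = -2 - 5 = -7)
v(d(2, -2))*6836 = -7*6836 = -47852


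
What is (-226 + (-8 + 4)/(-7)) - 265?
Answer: -3433/7 ≈ -490.43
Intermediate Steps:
(-226 + (-8 + 4)/(-7)) - 265 = (-226 - 4*(-⅐)) - 265 = (-226 + 4/7) - 265 = -1578/7 - 265 = -3433/7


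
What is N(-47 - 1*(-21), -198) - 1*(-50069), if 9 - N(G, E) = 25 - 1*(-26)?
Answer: 50027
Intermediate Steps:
N(G, E) = -42 (N(G, E) = 9 - (25 - 1*(-26)) = 9 - (25 + 26) = 9 - 1*51 = 9 - 51 = -42)
N(-47 - 1*(-21), -198) - 1*(-50069) = -42 - 1*(-50069) = -42 + 50069 = 50027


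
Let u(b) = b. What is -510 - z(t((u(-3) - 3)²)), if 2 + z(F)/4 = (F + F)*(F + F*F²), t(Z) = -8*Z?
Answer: -55038321142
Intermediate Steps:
z(F) = -8 + 8*F*(F + F³) (z(F) = -8 + 4*((F + F)*(F + F*F²)) = -8 + 4*((2*F)*(F + F³)) = -8 + 4*(2*F*(F + F³)) = -8 + 8*F*(F + F³))
-510 - z(t((u(-3) - 3)²)) = -510 - (-8 + 8*(-8*(-3 - 3)²)² + 8*(-8*(-3 - 3)²)⁴) = -510 - (-8 + 8*(-8*(-6)²)² + 8*(-8*(-6)²)⁴) = -510 - (-8 + 8*(-8*36)² + 8*(-8*36)⁴) = -510 - (-8 + 8*(-288)² + 8*(-288)⁴) = -510 - (-8 + 8*82944 + 8*6879707136) = -510 - (-8 + 663552 + 55037657088) = -510 - 1*55038320632 = -510 - 55038320632 = -55038321142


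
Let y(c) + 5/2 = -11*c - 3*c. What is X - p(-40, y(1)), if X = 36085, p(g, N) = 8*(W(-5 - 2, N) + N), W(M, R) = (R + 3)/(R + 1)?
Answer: 1122511/31 ≈ 36210.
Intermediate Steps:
W(M, R) = (3 + R)/(1 + R)
y(c) = -5/2 - 14*c (y(c) = -5/2 + (-11*c - 3*c) = -5/2 - 14*c)
p(g, N) = 8*N + 8*(3 + N)/(1 + N) (p(g, N) = 8*((3 + N)/(1 + N) + N) = 8*(N + (3 + N)/(1 + N)) = 8*N + 8*(3 + N)/(1 + N))
X - p(-40, y(1)) = 36085 - 8*(3 + (-5/2 - 14*1)² + 2*(-5/2 - 14*1))/(1 + (-5/2 - 14*1)) = 36085 - 8*(3 + (-5/2 - 14)² + 2*(-5/2 - 14))/(1 + (-5/2 - 14)) = 36085 - 8*(3 + (-33/2)² + 2*(-33/2))/(1 - 33/2) = 36085 - 8*(3 + 1089/4 - 33)/(-31/2) = 36085 - 8*(-2)*969/(31*4) = 36085 - 1*(-3876/31) = 36085 + 3876/31 = 1122511/31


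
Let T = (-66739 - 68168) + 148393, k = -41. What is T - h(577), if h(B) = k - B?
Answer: 14104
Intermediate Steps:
T = 13486 (T = -134907 + 148393 = 13486)
h(B) = -41 - B
T - h(577) = 13486 - (-41 - 1*577) = 13486 - (-41 - 577) = 13486 - 1*(-618) = 13486 + 618 = 14104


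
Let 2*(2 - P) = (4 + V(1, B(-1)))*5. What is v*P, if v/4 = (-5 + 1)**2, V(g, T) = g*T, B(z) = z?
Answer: -352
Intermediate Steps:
V(g, T) = T*g
v = 64 (v = 4*(-5 + 1)**2 = 4*(-4)**2 = 4*16 = 64)
P = -11/2 (P = 2 - (4 - 1*1)*5/2 = 2 - (4 - 1)*5/2 = 2 - 3*5/2 = 2 - 1/2*15 = 2 - 15/2 = -11/2 ≈ -5.5000)
v*P = 64*(-11/2) = -352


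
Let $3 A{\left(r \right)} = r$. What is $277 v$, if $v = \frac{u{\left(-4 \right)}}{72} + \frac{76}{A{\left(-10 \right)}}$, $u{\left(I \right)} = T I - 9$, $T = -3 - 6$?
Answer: $- \frac{248469}{40} \approx -6211.7$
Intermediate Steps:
$T = -9$ ($T = -3 - 6 = -9$)
$A{\left(r \right)} = \frac{r}{3}$
$u{\left(I \right)} = -9 - 9 I$ ($u{\left(I \right)} = - 9 I - 9 = -9 - 9 I$)
$v = - \frac{897}{40}$ ($v = \frac{-9 - -36}{72} + \frac{76}{\frac{1}{3} \left(-10\right)} = \left(-9 + 36\right) \frac{1}{72} + \frac{76}{- \frac{10}{3}} = 27 \cdot \frac{1}{72} + 76 \left(- \frac{3}{10}\right) = \frac{3}{8} - \frac{114}{5} = - \frac{897}{40} \approx -22.425$)
$277 v = 277 \left(- \frac{897}{40}\right) = - \frac{248469}{40}$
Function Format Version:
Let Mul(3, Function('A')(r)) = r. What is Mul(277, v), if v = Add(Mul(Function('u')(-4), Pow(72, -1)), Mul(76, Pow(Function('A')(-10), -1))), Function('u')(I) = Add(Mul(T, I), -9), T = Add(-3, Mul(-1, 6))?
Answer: Rational(-248469, 40) ≈ -6211.7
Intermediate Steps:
T = -9 (T = Add(-3, -6) = -9)
Function('A')(r) = Mul(Rational(1, 3), r)
Function('u')(I) = Add(-9, Mul(-9, I)) (Function('u')(I) = Add(Mul(-9, I), -9) = Add(-9, Mul(-9, I)))
v = Rational(-897, 40) (v = Add(Mul(Add(-9, Mul(-9, -4)), Pow(72, -1)), Mul(76, Pow(Mul(Rational(1, 3), -10), -1))) = Add(Mul(Add(-9, 36), Rational(1, 72)), Mul(76, Pow(Rational(-10, 3), -1))) = Add(Mul(27, Rational(1, 72)), Mul(76, Rational(-3, 10))) = Add(Rational(3, 8), Rational(-114, 5)) = Rational(-897, 40) ≈ -22.425)
Mul(277, v) = Mul(277, Rational(-897, 40)) = Rational(-248469, 40)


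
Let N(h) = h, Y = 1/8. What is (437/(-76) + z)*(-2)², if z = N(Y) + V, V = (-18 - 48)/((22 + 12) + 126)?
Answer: -483/20 ≈ -24.150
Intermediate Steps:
Y = ⅛ ≈ 0.12500
V = -33/80 (V = -66/(34 + 126) = -66/160 = -66*1/160 = -33/80 ≈ -0.41250)
z = -23/80 (z = ⅛ - 33/80 = -23/80 ≈ -0.28750)
(437/(-76) + z)*(-2)² = (437/(-76) - 23/80)*(-2)² = (437*(-1/76) - 23/80)*4 = (-23/4 - 23/80)*4 = -483/80*4 = -483/20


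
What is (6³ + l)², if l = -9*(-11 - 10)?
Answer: 164025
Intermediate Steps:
l = 189 (l = -9*(-21) = 189)
(6³ + l)² = (6³ + 189)² = (216 + 189)² = 405² = 164025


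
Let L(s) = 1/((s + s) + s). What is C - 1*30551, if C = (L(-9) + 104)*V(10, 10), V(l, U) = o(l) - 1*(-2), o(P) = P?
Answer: -263731/9 ≈ -29303.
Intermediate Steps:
V(l, U) = 2 + l (V(l, U) = l - 1*(-2) = l + 2 = 2 + l)
L(s) = 1/(3*s) (L(s) = 1/(2*s + s) = 1/(3*s))
C = 11228/9 (C = ((⅓)/(-9) + 104)*(2 + 10) = ((⅓)*(-⅑) + 104)*12 = (-1/27 + 104)*12 = (2807/27)*12 = 11228/9 ≈ 1247.6)
C - 1*30551 = 11228/9 - 1*30551 = 11228/9 - 30551 = -263731/9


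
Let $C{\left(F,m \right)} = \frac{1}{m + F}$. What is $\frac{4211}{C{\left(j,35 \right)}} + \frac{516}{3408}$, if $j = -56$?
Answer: $- \frac{25114361}{284} \approx -88431.0$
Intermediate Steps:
$C{\left(F,m \right)} = \frac{1}{F + m}$
$\frac{4211}{C{\left(j,35 \right)}} + \frac{516}{3408} = \frac{4211}{\frac{1}{-56 + 35}} + \frac{516}{3408} = \frac{4211}{\frac{1}{-21}} + 516 \cdot \frac{1}{3408} = \frac{4211}{- \frac{1}{21}} + \frac{43}{284} = 4211 \left(-21\right) + \frac{43}{284} = -88431 + \frac{43}{284} = - \frac{25114361}{284}$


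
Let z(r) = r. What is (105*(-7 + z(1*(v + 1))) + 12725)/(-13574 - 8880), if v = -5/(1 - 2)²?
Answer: -5785/11227 ≈ -0.51528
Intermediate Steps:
v = -5 (v = -5/((-1)²) = -5/1 = -5*1 = -5)
(105*(-7 + z(1*(v + 1))) + 12725)/(-13574 - 8880) = (105*(-7 + 1*(-5 + 1)) + 12725)/(-13574 - 8880) = (105*(-7 + 1*(-4)) + 12725)/(-22454) = (105*(-7 - 4) + 12725)*(-1/22454) = (105*(-11) + 12725)*(-1/22454) = (-1155 + 12725)*(-1/22454) = 11570*(-1/22454) = -5785/11227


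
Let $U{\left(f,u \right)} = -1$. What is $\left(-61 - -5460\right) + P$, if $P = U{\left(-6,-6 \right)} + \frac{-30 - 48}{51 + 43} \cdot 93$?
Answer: $\frac{250079}{47} \approx 5320.8$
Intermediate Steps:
$P = - \frac{3674}{47}$ ($P = -1 + \frac{-30 - 48}{51 + 43} \cdot 93 = -1 + - \frac{78}{94} \cdot 93 = -1 + \left(-78\right) \frac{1}{94} \cdot 93 = -1 - \frac{3627}{47} = - \frac{3674}{47} \approx -78.17$)
$\left(-61 - -5460\right) + P = \left(-61 - -5460\right) - \frac{3674}{47} = \left(-61 + 5460\right) - \frac{3674}{47} = 5399 - \frac{3674}{47} = \frac{250079}{47}$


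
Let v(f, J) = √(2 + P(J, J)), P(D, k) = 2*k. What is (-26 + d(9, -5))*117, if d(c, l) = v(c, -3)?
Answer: -3042 + 234*I ≈ -3042.0 + 234.0*I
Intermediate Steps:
v(f, J) = √(2 + 2*J)
d(c, l) = 2*I (d(c, l) = √(2 + 2*(-3)) = √(2 - 6) = √(-4) = 2*I)
(-26 + d(9, -5))*117 = (-26 + 2*I)*117 = -3042 + 234*I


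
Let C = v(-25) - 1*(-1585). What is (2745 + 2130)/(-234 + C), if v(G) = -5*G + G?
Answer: 4875/1451 ≈ 3.3598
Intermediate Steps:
v(G) = -4*G
C = 1685 (C = -4*(-25) - 1*(-1585) = 100 + 1585 = 1685)
(2745 + 2130)/(-234 + C) = (2745 + 2130)/(-234 + 1685) = 4875/1451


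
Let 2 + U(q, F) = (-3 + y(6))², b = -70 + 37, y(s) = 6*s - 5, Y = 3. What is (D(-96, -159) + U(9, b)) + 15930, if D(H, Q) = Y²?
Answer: 16721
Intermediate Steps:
y(s) = -5 + 6*s
b = -33
D(H, Q) = 9 (D(H, Q) = 3² = 9)
U(q, F) = 782 (U(q, F) = -2 + (-3 + (-5 + 6*6))² = -2 + (-3 + (-5 + 36))² = -2 + (-3 + 31)² = -2 + 28² = -2 + 784 = 782)
(D(-96, -159) + U(9, b)) + 15930 = (9 + 782) + 15930 = 791 + 15930 = 16721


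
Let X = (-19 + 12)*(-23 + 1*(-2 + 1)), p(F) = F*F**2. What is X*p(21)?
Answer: 1555848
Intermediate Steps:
p(F) = F**3
X = 168 (X = -7*(-23 + 1*(-1)) = -7*(-23 - 1) = -7*(-24) = 168)
X*p(21) = 168*21**3 = 168*9261 = 1555848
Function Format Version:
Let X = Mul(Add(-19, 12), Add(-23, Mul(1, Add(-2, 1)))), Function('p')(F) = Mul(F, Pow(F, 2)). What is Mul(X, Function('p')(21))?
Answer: 1555848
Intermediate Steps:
Function('p')(F) = Pow(F, 3)
X = 168 (X = Mul(-7, Add(-23, Mul(1, -1))) = Mul(-7, Add(-23, -1)) = Mul(-7, -24) = 168)
Mul(X, Function('p')(21)) = Mul(168, Pow(21, 3)) = Mul(168, 9261) = 1555848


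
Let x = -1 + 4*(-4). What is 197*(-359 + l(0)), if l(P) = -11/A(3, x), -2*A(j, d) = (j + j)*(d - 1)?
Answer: -3821209/54 ≈ -70763.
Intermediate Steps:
x = -17 (x = -1 - 16 = -17)
A(j, d) = -j*(-1 + d) (A(j, d) = -(j + j)*(d - 1)/2 = -2*j*(-1 + d)/2 = -j*(-1 + d))
l(P) = -11/54 (l(P) = -11*1/(3*(1 - 1*(-17))) = -11*1/(3*(1 + 17)) = -11/(3*18) = -11/54)
197*(-359 + l(0)) = 197*(-359 - 11/54) = 197*(-19397/54) = -3821209/54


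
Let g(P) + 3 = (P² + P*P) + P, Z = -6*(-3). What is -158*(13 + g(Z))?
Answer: -106808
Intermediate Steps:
Z = 18
g(P) = -3 + P + 2*P² (g(P) = -3 + ((P² + P*P) + P) = -3 + ((P² + P²) + P) = -3 + (2*P² + P) = -3 + (P + 2*P²) = -3 + P + 2*P²)
-158*(13 + g(Z)) = -158*(13 + (-3 + 18 + 2*18²)) = -158*(13 + (-3 + 18 + 2*324)) = -158*(13 + (-3 + 18 + 648)) = -158*(13 + 663) = -158*676 = -106808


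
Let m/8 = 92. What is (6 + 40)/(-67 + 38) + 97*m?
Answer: 2070322/29 ≈ 71390.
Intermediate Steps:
m = 736 (m = 8*92 = 736)
(6 + 40)/(-67 + 38) + 97*m = (6 + 40)/(-67 + 38) + 97*736 = 46/(-29) + 71392 = 46*(-1/29) + 71392 = -46/29 + 71392 = 2070322/29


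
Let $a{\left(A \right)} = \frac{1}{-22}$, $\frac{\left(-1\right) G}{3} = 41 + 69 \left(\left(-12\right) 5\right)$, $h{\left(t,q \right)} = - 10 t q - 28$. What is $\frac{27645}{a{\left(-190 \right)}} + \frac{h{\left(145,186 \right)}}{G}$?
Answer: $- \frac{7479182158}{12297} \approx -6.0821 \cdot 10^{5}$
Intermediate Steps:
$h{\left(t,q \right)} = -28 - 10 q t$ ($h{\left(t,q \right)} = - 10 q t - 28 = -28 - 10 q t$)
$G = 12297$ ($G = - 3 \left(41 + 69 \left(\left(-12\right) 5\right)\right) = - 3 \left(41 + 69 \left(-60\right)\right) = - 3 \left(41 - 4140\right) = \left(-3\right) \left(-4099\right) = 12297$)
$a{\left(A \right)} = - \frac{1}{22}$
$\frac{27645}{a{\left(-190 \right)}} + \frac{h{\left(145,186 \right)}}{G} = \frac{27645}{- \frac{1}{22}} + \frac{-28 - 1860 \cdot 145}{12297} = 27645 \left(-22\right) + \left(-28 - 269700\right) \frac{1}{12297} = -608190 - \frac{269728}{12297} = - \frac{7479182158}{12297}$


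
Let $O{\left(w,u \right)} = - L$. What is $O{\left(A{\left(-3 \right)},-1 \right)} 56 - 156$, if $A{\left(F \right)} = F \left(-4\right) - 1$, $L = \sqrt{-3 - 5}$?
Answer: $-156 - 112 i \sqrt{2} \approx -156.0 - 158.39 i$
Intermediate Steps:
$L = 2 i \sqrt{2}$ ($L = \sqrt{-8} = 2 i \sqrt{2} \approx 2.8284 i$)
$A{\left(F \right)} = -1 - 4 F$ ($A{\left(F \right)} = - 4 F - 1 = -1 - 4 F$)
$O{\left(w,u \right)} = - 2 i \sqrt{2}$
$O{\left(A{\left(-3 \right)},-1 \right)} 56 - 156 = - 2 i \sqrt{2} \cdot 56 - 156 = - 112 i \sqrt{2} - 156 = -156 - 112 i \sqrt{2}$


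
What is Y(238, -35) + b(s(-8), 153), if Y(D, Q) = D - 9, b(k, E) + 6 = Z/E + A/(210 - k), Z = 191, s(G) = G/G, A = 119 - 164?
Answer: 7163905/31977 ≈ 224.03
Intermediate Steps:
A = -45
s(G) = 1
b(k, E) = -6 - 45/(210 - k) + 191/E (b(k, E) = -6 + (191/E - 45/(210 - k)) = -6 + (-45/(210 - k) + 191/E) = -6 - 45/(210 - k) + 191/E)
Y(D, Q) = -9 + D
Y(238, -35) + b(s(-8), 153) = (-9 + 238) + (-40110 + 191*1 + 1305*153 - 6*153*1)/(153*(-210 + 1)) = 229 + (1/153)*(-40110 + 191 + 199665 - 918)/(-209) = 229 + (1/153)*(-1/209)*158828 = 229 - 158828/31977 = 7163905/31977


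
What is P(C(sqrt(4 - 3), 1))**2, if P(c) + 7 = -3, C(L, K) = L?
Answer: 100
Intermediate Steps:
P(c) = -10 (P(c) = -7 - 3 = -10)
P(C(sqrt(4 - 3), 1))**2 = (-10)**2 = 100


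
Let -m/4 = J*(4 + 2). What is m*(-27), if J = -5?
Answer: -3240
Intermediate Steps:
m = 120 (m = -(-20)*(4 + 2) = -(-20)*6 = -4*(-30) = 120)
m*(-27) = 120*(-27) = -3240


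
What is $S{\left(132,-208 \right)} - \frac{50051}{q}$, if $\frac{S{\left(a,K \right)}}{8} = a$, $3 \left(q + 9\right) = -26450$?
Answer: $\frac{28109865}{26477} \approx 1061.7$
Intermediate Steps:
$q = - \frac{26477}{3}$ ($q = -9 + \frac{1}{3} \left(-26450\right) = -9 - \frac{26450}{3} = - \frac{26477}{3} \approx -8825.7$)
$S{\left(a,K \right)} = 8 a$
$S{\left(132,-208 \right)} - \frac{50051}{q} = 8 \cdot 132 - \frac{50051}{- \frac{26477}{3}} = 1056 - 50051 \left(- \frac{3}{26477}\right) = 1056 - - \frac{150153}{26477} = 1056 + \frac{150153}{26477} = \frac{28109865}{26477}$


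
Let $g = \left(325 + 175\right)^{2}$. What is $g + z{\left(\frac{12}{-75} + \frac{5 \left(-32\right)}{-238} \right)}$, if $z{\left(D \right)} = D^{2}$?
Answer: $\frac{2212658572576}{8850625} \approx 2.5 \cdot 10^{5}$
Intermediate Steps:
$g = 250000$ ($g = 500^{2} = 250000$)
$g + z{\left(\frac{12}{-75} + \frac{5 \left(-32\right)}{-238} \right)} = 250000 + \left(\frac{12}{-75} + \frac{5 \left(-32\right)}{-238}\right)^{2} = 250000 + \left(12 \left(- \frac{1}{75}\right) - - \frac{80}{119}\right)^{2} = 250000 + \left(- \frac{4}{25} + \frac{80}{119}\right)^{2} = 250000 + \left(\frac{1524}{2975}\right)^{2} = 250000 + \frac{2322576}{8850625} = \frac{2212658572576}{8850625}$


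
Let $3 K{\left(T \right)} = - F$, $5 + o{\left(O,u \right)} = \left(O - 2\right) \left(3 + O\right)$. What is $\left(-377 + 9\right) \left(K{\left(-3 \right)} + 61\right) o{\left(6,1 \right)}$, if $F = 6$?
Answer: $-673072$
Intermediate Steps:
$o{\left(O,u \right)} = -5 + \left(-2 + O\right) \left(3 + O\right)$ ($o{\left(O,u \right)} = -5 + \left(O - 2\right) \left(3 + O\right) = -5 + \left(-2 + O\right) \left(3 + O\right)$)
$K{\left(T \right)} = -2$ ($K{\left(T \right)} = \frac{\left(-1\right) 6}{3} = \frac{1}{3} \left(-6\right) = -2$)
$\left(-377 + 9\right) \left(K{\left(-3 \right)} + 61\right) o{\left(6,1 \right)} = \left(-377 + 9\right) \left(-2 + 61\right) \left(-11 + 6 + 6^{2}\right) = \left(-368\right) 59 \left(-11 + 6 + 36\right) = \left(-21712\right) 31 = -673072$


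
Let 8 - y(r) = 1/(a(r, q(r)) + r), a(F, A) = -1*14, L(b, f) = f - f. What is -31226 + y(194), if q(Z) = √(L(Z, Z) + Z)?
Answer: -5619241/180 ≈ -31218.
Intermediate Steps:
L(b, f) = 0
q(Z) = √Z (q(Z) = √(0 + Z) = √Z)
a(F, A) = -14
y(r) = 8 - 1/(-14 + r)
-31226 + y(194) = -31226 + (-113 + 8*194)/(-14 + 194) = -31226 + (-113 + 1552)/180 = -31226 + (1/180)*1439 = -31226 + 1439/180 = -5619241/180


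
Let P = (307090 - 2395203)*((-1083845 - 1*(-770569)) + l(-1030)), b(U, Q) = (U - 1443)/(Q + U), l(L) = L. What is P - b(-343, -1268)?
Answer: 1057309682213372/1611 ≈ 6.5631e+11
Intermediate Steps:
b(U, Q) = (-1443 + U)/(Q + U)
P = 656306444578 (P = (307090 - 2395203)*((-1083845 - 1*(-770569)) - 1030) = -2088113*((-1083845 + 770569) - 1030) = -2088113*(-313276 - 1030) = -2088113*(-314306) = 656306444578)
P - b(-343, -1268) = 656306444578 - (-1443 - 343)/(-1268 - 343) = 656306444578 - (-1786)/(-1611) = 656306444578 - (-1)*(-1786)/1611 = 656306444578 - 1*1786/1611 = 656306444578 - 1786/1611 = 1057309682213372/1611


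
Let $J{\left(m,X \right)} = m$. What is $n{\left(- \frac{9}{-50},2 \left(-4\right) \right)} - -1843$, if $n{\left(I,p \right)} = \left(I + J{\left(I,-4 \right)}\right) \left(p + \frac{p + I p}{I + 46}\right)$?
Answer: $\frac{106216679}{57725} \approx 1840.0$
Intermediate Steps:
$n{\left(I,p \right)} = 2 I \left(p + \frac{p + I p}{46 + I}\right)$ ($n{\left(I,p \right)} = \left(I + I\right) \left(p + \frac{p + I p}{I + 46}\right) = 2 I \left(p + \frac{p + I p}{46 + I}\right)$)
$n{\left(- \frac{9}{-50},2 \left(-4\right) \right)} - -1843 = \frac{2 \left(- \frac{9}{-50}\right) 2 \left(-4\right) \left(47 + 2 \left(- \frac{9}{-50}\right)\right)}{46 - \frac{9}{-50}} - -1843 = 2 \left(\left(-9\right) \left(- \frac{1}{50}\right)\right) \left(-8\right) \frac{1}{46 - - \frac{9}{50}} \left(47 + 2 \left(\left(-9\right) \left(- \frac{1}{50}\right)\right)\right) + 1843 = 2 \cdot \frac{9}{50} \left(-8\right) \frac{1}{46 + \frac{9}{50}} \left(47 + 2 \cdot \frac{9}{50}\right) + 1843 = 2 \cdot \frac{9}{50} \left(-8\right) \frac{1}{\frac{2309}{50}} \left(47 + \frac{9}{25}\right) + 1843 = 2 \cdot \frac{9}{50} \left(-8\right) \frac{50}{2309} \cdot \frac{1184}{25} + 1843 = - \frac{170496}{57725} + 1843 = \frac{106216679}{57725}$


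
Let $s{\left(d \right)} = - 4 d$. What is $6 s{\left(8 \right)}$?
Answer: $-192$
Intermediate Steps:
$6 s{\left(8 \right)} = 6 \left(\left(-4\right) 8\right) = 6 \left(-32\right) = -192$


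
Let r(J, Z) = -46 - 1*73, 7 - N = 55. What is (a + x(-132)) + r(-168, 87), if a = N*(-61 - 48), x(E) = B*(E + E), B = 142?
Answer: -32375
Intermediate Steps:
N = -48 (N = 7 - 1*55 = 7 - 55 = -48)
x(E) = 284*E (x(E) = 142*(E + E) = 142*(2*E) = 284*E)
a = 5232 (a = -48*(-61 - 48) = -48*(-109) = 5232)
r(J, Z) = -119 (r(J, Z) = -46 - 73 = -119)
(a + x(-132)) + r(-168, 87) = (5232 + 284*(-132)) - 119 = (5232 - 37488) - 119 = -32256 - 119 = -32375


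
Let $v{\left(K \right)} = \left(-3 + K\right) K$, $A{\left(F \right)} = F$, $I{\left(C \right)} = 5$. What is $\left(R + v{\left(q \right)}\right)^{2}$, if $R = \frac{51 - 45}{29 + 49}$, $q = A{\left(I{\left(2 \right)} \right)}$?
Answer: $\frac{17161}{169} \approx 101.54$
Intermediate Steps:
$q = 5$
$R = \frac{1}{13}$ ($R = \frac{6}{78} = 6 \cdot \frac{1}{78} = \frac{1}{13} \approx 0.076923$)
$v{\left(K \right)} = K \left(-3 + K\right)$
$\left(R + v{\left(q \right)}\right)^{2} = \left(\frac{1}{13} + 5 \left(-3 + 5\right)\right)^{2} = \left(\frac{1}{13} + 5 \cdot 2\right)^{2} = \left(\frac{1}{13} + 10\right)^{2} = \left(\frac{131}{13}\right)^{2} = \frac{17161}{169}$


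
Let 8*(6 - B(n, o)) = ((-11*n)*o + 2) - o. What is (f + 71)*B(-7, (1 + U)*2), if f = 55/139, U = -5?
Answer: 811287/139 ≈ 5836.6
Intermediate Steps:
f = 55/139 (f = 55*(1/139) = 55/139 ≈ 0.39568)
B(n, o) = 23/4 + o/8 + 11*n*o/8 (B(n, o) = 6 - (((-11*n)*o + 2) - o)/8 = 6 - ((-11*n*o + 2) - o)/8 = 6 - ((2 - 11*n*o) - o)/8 = 6 - (2 - o - 11*n*o)/8 = 6 + (-¼ + o/8 + 11*n*o/8) = 23/4 + o/8 + 11*n*o/8)
(f + 71)*B(-7, (1 + U)*2) = (55/139 + 71)*(23/4 + ((1 - 5)*2)/8 + (11/8)*(-7)*((1 - 5)*2)) = 9924*(23/4 + (-4*2)/8 + (11/8)*(-7)*(-4*2))/139 = 9924*(23/4 + (⅛)*(-8) + (11/8)*(-7)*(-8))/139 = 9924*(23/4 - 1 + 77)/139 = (9924/139)*(327/4) = 811287/139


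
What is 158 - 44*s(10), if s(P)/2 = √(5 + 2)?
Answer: 158 - 88*√7 ≈ -74.826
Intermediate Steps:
s(P) = 2*√7 (s(P) = 2*√(5 + 2) = 2*√7)
158 - 44*s(10) = 158 - 88*√7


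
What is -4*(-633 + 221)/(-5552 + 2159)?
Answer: -1648/3393 ≈ -0.48571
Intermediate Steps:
-4*(-633 + 221)/(-5552 + 2159) = -(-1648)/(-3393) = -(-1648)*(-1)/3393 = -4*412/3393 = -1648/3393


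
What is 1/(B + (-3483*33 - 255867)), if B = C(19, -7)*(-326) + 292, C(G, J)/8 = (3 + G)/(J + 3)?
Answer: -1/356170 ≈ -2.8076e-6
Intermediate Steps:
C(G, J) = 8*(3 + G)/(3 + J) (C(G, J) = 8*((3 + G)/(J + 3)) = 8*((3 + G)/(3 + J)) = 8*(3 + G)/(3 + J))
B = 14636 (B = (8*(3 + 19)/(3 - 7))*(-326) + 292 = (8*22/(-4))*(-326) + 292 = (8*(-¼)*22)*(-326) + 292 = -44*(-326) + 292 = 14344 + 292 = 14636)
1/(B + (-3483*33 - 255867)) = 1/(14636 + (-3483*33 - 255867)) = 1/(14636 + (-114939 - 255867)) = 1/(14636 - 370806) = 1/(-356170) = -1/356170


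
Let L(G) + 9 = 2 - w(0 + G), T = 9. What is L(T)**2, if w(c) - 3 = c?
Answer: 361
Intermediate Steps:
w(c) = 3 + c
L(G) = -10 - G (L(G) = -9 + (2 - (3 + (0 + G))) = -9 + (2 - (3 + G)) = -9 + (2 + (-3 - G)) = -9 + (-1 - G) = -10 - G)
L(T)**2 = (-10 - 1*9)**2 = (-10 - 9)**2 = (-19)**2 = 361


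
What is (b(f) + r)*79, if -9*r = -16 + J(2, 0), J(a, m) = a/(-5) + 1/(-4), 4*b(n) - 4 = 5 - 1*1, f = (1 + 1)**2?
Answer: 6083/20 ≈ 304.15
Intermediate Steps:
f = 4 (f = 2**2 = 4)
b(n) = 2 (b(n) = 1 + (5 - 1*1)/4 = 1 + (5 - 1)/4 = 1 + (1/4)*4 = 1 + 1 = 2)
J(a, m) = -1/4 - a/5 (J(a, m) = a*(-1/5) + 1*(-1/4) = -a/5 - 1/4 = -1/4 - a/5)
r = 37/20 (r = -(-16 + (-1/4 - 1/5*2))/9 = -(-16 + (-1/4 - 2/5))/9 = -(-16 - 13/20)/9 = -1/9*(-333/20) = 37/20 ≈ 1.8500)
(b(f) + r)*79 = (2 + 37/20)*79 = (77/20)*79 = 6083/20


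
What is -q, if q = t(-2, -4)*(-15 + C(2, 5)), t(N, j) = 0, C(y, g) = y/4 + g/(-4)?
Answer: 0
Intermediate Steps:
C(y, g) = -g/4 + y/4 (C(y, g) = y*(¼) + g*(-¼) = y/4 - g/4 = -g/4 + y/4)
q = 0 (q = 0*(-15 + (-¼*5 + (¼)*2)) = 0*(-15 + (-5/4 + ½)) = 0*(-15 - ¾) = 0*(-63/4) = 0)
-q = -1*0 = 0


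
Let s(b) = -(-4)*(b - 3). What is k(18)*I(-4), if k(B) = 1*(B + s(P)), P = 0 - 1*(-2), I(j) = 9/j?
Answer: -63/2 ≈ -31.500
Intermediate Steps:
P = 2 (P = 0 + 2 = 2)
s(b) = -12 + 4*b (s(b) = -(-4)*(-3 + b) = -(12 - 4*b) = -12 + 4*b)
k(B) = -4 + B (k(B) = 1*(B + (-12 + 4*2)) = 1*(B + (-12 + 8)) = 1*(B - 4) = 1*(-4 + B) = -4 + B)
k(18)*I(-4) = (-4 + 18)*(9/(-4)) = 14*(9*(-¼)) = 14*(-9/4) = -63/2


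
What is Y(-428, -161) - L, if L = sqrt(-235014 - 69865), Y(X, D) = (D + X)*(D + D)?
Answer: 189658 - I*sqrt(304879) ≈ 1.8966e+5 - 552.16*I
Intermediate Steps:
Y(X, D) = 2*D*(D + X) (Y(X, D) = (D + X)*(2*D) = 2*D*(D + X))
L = I*sqrt(304879) (L = sqrt(-304879) = I*sqrt(304879) ≈ 552.16*I)
Y(-428, -161) - L = 2*(-161)*(-161 - 428) - I*sqrt(304879) = 2*(-161)*(-589) - I*sqrt(304879) = 189658 - I*sqrt(304879)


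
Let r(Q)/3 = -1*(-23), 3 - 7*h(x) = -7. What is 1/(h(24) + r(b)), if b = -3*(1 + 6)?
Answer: 7/493 ≈ 0.014199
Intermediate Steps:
h(x) = 10/7 (h(x) = 3/7 - ⅐*(-7) = 3/7 + 1 = 10/7)
b = -21 (b = -3*7 = -21)
r(Q) = 69 (r(Q) = 3*(-1*(-23)) = 3*23 = 69)
1/(h(24) + r(b)) = 1/(10/7 + 69) = 1/(493/7) = 7/493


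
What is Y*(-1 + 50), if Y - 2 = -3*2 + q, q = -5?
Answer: -441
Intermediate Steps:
Y = -9 (Y = 2 + (-3*2 - 5) = 2 + (-6 - 5) = 2 - 11 = -9)
Y*(-1 + 50) = -9*(-1 + 50) = -9*49 = -441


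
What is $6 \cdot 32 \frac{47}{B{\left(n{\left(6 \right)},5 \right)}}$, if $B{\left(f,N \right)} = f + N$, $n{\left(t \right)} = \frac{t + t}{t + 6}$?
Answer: $1504$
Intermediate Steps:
$n{\left(t \right)} = \frac{2 t}{6 + t}$
$B{\left(f,N \right)} = N + f$
$6 \cdot 32 \frac{47}{B{\left(n{\left(6 \right)},5 \right)}} = 6 \cdot 32 \frac{47}{5 + 2 \cdot 6 \frac{1}{6 + 6}} = 192 \frac{47}{5 + 2 \cdot 6 \cdot \frac{1}{12}} = 192 \frac{47}{5 + 1} = 192 \cdot \frac{47}{6} = 1504$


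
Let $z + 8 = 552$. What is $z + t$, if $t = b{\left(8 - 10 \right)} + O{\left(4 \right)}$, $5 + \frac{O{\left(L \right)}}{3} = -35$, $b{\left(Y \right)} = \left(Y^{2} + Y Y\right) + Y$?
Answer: $430$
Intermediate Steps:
$b{\left(Y \right)} = Y + 2 Y^{2}$ ($b{\left(Y \right)} = \left(Y^{2} + Y^{2}\right) + Y = 2 Y^{2} + Y = Y + 2 Y^{2}$)
$O{\left(L \right)} = -120$ ($O{\left(L \right)} = -15 + 3 \left(-35\right) = -15 - 105 = -120$)
$z = 544$ ($z = -8 + 552 = 544$)
$t = -114$ ($t = \left(8 - 10\right) \left(1 + 2 \left(8 - 10\right)\right) - 120 = - 2 \left(1 + 2 \left(-2\right)\right) - 120 = - 2 \left(1 - 4\right) - 120 = \left(-2\right) \left(-3\right) - 120 = 6 - 120 = -114$)
$z + t = 544 - 114 = 430$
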